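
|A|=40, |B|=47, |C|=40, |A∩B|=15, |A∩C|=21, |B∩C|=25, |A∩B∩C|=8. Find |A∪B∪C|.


|A∪B∪C| = 40+47+40-15-21-25+8 = 74

|A∪B∪C| = 74


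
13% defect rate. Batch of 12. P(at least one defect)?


P(all good) = (87/100)^12 = 188031682201497672618081/1000000000000000000000000
P(≥1 defect) = 811968317798502327381919/1000000000000000000000000

P = 811968317798502327381919/1000000000000000000000000 ≈ 81.20%


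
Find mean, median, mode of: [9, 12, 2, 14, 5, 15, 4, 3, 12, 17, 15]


Sorted: [2, 3, 4, 5, 9, 12, 12, 14, 15, 15, 17]
Mean = 108/11
Median = 12
Freq: {9: 1, 12: 2, 2: 1, 14: 1, 5: 1, 15: 2, 4: 1, 3: 1, 17: 1}
Mode: [12, 15]

Mean=108/11, Median=12, Mode=[12, 15]


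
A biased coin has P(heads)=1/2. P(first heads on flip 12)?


Geometric: P(X=12) = (1-p)^(k-1)×p = (1/2)^11×1/2 = 1/4096

P(X=12) = 1/4096 ≈ 0.02%


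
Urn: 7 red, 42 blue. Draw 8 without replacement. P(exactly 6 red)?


Hypergeometric: C(7,6)×C(42,2)/C(49,8)
= 7×861/450978066 = 41/3067878

P(X=6) = 41/3067878 ≈ 0.00%


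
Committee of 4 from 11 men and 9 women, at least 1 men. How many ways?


Count by #men:
  1M,3W: C(11,1)×C(9,3)=924
  2M,2W: C(11,2)×C(9,2)=1980
  3M,1W: C(11,3)×C(9,1)=1485
  4M,0W: C(11,4)×C(9,0)=330
Total = 4719

4719


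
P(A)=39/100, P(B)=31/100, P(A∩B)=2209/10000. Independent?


P(A)×P(B) = 1209/10000
P(A∩B) = 2209/10000
Not equal → NOT independent

No, not independent


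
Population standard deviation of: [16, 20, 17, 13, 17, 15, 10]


Mean = 108/7
  (16-108/7)²=16/49
  (20-108/7)²=1024/49
  (17-108/7)²=121/49
  (13-108/7)²=289/49
  (17-108/7)²=121/49
  (15-108/7)²=9/49
  (10-108/7)²=1444/49
Σ(x-μ)² = 432/7
σ² = (432/7)/7 = 432/49

σ = √(432/49) ≈ 2.9692


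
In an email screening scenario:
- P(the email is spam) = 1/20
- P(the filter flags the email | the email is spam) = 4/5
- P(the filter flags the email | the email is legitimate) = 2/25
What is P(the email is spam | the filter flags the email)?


Using Bayes' theorem:
P(A|B) = P(B|A)·P(A) / P(B)

P(the filter flags the email) = 4/5 × 1/20 + 2/25 × 19/20
= 1/25 + 19/250 = 29/250

P(the email is spam|the filter flags the email) = (1/25) / (29/250) = 10/29

P(the email is spam|the filter flags the email) = 10/29 ≈ 34.48%


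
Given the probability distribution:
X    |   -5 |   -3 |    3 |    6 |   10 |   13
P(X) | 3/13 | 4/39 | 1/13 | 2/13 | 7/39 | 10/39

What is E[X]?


E[X] = Σ x·P(X=x)
= (-5)×(3/13) + (-3)×(4/39) + (3)×(1/13) + (6)×(2/13) + (10)×(7/39) + (13)×(10/39)
= 188/39

E[X] = 188/39


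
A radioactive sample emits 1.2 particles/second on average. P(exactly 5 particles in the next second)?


Poisson(λ=1.2): P(X=5) = e^(-λ)×λ^k/k!
= e^(-1.2) × 1.2^5 / 5!
≈ 0.3011942119 × 2.48832 / 120 ≈ 0.006246

P(X=5) ≈ 0.006246 ≈ 0.62%


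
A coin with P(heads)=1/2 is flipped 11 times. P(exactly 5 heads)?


Binomial: P(X=5) = C(11,5)×p^5×(1-p)^6
= 462 × 1/32 × 1/64 = 231/1024

P(X=5) = 231/1024 ≈ 22.56%


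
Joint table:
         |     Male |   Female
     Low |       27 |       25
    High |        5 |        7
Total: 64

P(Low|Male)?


P(Low|Male) = 27/(27+5) = 27/32

P = 27/32 ≈ 84.38%


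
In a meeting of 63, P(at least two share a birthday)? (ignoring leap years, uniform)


P(all different) = Π(365-i)/365 for i=0..62
= 0.003396
P(match) = 1 - 0.003396 = 0.996604

P ≈ 0.9966 ≈ 99.66%


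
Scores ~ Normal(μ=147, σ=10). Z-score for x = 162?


z = (x - μ)/σ = (162 - 147)/10 = 1.5

z = 1.5


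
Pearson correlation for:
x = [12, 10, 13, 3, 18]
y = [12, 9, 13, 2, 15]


n=5, Σx=56, Σy=51, Σxy=679, Σx²=746, Σy²=623
r = (5×679 - 56×51)/√((5×746 - 56²)(5×623 - 51²))
= 539/√(594×514) = 539/√305316 ≈ 539/552.5541 ≈ 0.9755

r ≈ 0.9755


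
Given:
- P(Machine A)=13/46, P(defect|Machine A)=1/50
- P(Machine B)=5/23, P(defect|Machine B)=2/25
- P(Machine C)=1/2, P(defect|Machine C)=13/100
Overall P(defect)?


P(B) = Σ P(B|Aᵢ)×P(Aᵢ)
  1/50×13/46 = 13/2300
  2/25×5/23 = 2/115
  13/100×1/2 = 13/200
Sum = 81/920

P(defect) = 81/920 ≈ 8.80%


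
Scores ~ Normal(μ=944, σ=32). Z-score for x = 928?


z = (x - μ)/σ = (928 - 944)/32 = -0.5

z = -0.5


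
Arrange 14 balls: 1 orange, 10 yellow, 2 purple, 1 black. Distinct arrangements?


14!/(1!×10!×2!×1!) = 12012

12012


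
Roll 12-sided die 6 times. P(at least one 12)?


P(no 12)^6 = (11/12)^6 = 1771561/2985984
P(≥1) = 1 - 1771561/2985984 = 1214423/2985984

P = 1214423/2985984 ≈ 40.67%


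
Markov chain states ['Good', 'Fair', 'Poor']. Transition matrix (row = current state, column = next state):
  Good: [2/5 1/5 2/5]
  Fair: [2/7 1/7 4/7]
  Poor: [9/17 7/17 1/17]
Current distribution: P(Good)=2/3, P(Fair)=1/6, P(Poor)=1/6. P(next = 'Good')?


P(next=Good) = Σᵢ P(now=i)×P(i→Good)
= 2/3×2/5 + 1/6×2/7 + 1/6×9/17
= 4/15 + 1/21 + 3/34 = 479/1190

P = 479/1190 ≈ 0.4025


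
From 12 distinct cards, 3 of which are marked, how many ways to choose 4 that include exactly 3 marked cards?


Choose 3 of the 3 marked cards and 1 of the other 9 cards:
C(3,3)×C(9,1) = 1×9 = 9

9


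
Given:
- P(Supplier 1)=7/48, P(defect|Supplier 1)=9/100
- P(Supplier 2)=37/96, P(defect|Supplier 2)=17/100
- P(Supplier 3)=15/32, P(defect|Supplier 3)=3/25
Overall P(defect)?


P(B) = Σ P(B|Aᵢ)×P(Aᵢ)
  9/100×7/48 = 21/1600
  17/100×37/96 = 629/9600
  3/25×15/32 = 9/160
Sum = 259/1920

P(defect) = 259/1920 ≈ 13.49%


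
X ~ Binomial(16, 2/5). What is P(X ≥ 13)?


P(X ≥ 13) = Σ P(X=i) for i=13..16
P(X=13) = 24772608/30517578125
P(X=14) = 3538944/30517578125
P(X=15) = 1572864/152587890625
P(X=16) = 65536/152587890625
Sum = 28639232/30517578125

P(X ≥ 13) = 28639232/30517578125 ≈ 0.09%


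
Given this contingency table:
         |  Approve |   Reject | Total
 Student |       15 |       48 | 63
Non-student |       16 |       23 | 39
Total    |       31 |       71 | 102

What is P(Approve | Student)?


P(Approve | Student) = 15/(15+48) = 15/63 = 5/21

P(Approve|Student) = 5/21 ≈ 23.81%


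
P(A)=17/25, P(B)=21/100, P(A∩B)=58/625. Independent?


P(A)×P(B) = 357/2500
P(A∩B) = 58/625
Not equal → NOT independent

No, not independent


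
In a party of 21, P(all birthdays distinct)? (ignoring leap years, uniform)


P(all different) = Π(365-i)/365 for i=0..20
= (365/365)×(364/365)×...×(345/365)
= 0.556312

P ≈ 0.5563 ≈ 55.63%


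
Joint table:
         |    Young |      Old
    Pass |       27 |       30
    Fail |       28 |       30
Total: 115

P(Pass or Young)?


P(Pass∨Young) = P(Pass) + P(Young) - P(Pass∧Young)
= (57 + 55 - 27)/115 = 85/115 = 17/23

P = 17/23 ≈ 73.91%


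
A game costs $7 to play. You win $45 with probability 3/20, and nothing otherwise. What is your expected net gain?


E[gain] = (45-7)×3/20 + (-7)×17/20
= 57/10 - 119/20 = -1/4

Expected net gain = $-1/4 ≈ $-0.25


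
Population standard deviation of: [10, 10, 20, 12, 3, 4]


Mean = 59/6
  (10-59/6)²=1/36
  (10-59/6)²=1/36
  (20-59/6)²=3721/36
  (12-59/6)²=169/36
  (3-59/6)²=1681/36
  (4-59/6)²=1225/36
Σ(x-μ)² = 1133/6
σ² = (1133/6)/6 = 1133/36

σ = √(1133/36) ≈ 5.6100


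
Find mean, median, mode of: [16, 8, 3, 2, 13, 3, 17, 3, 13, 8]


Sorted: [2, 3, 3, 3, 8, 8, 13, 13, 16, 17]
Mean = 86/10 = 43/5
Median = 8
Freq: {16: 1, 8: 2, 3: 3, 2: 1, 13: 2, 17: 1}
Mode: [3]

Mean=43/5, Median=8, Mode=3


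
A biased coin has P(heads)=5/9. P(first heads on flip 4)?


Geometric: P(X=4) = (1-p)^(k-1)×p = (4/9)^3×5/9 = 320/6561

P(X=4) = 320/6561 ≈ 4.88%


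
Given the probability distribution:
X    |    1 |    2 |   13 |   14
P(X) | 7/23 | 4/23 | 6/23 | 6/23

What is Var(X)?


E[X] = 177/23
E[X²] = 2213/23
Var(X) = E[X²] - (E[X])² = 2213/23 - 31329/529 = 19570/529

Var(X) = 19570/529 ≈ 36.9943


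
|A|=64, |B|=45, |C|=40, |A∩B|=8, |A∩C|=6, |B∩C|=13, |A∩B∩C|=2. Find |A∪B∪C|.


|A∪B∪C| = 64+45+40-8-6-13+2 = 124

|A∪B∪C| = 124


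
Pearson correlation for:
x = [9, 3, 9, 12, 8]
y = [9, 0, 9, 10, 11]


n=5, Σx=41, Σy=39, Σxy=370, Σx²=379, Σy²=383
r = (5×370 - 41×39)/√((5×379 - 41²)(5×383 - 39²))
= 251/√(214×394) = 251/√84316 ≈ 251/290.3722 ≈ 0.8644

r ≈ 0.8644


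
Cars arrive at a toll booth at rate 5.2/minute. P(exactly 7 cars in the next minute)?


Poisson(λ=5.2): P(X=7) = e^(-λ)×λ^k/k!
= e^(-5.2) × 5.2^7 / 7!
≈ 0.005516564421 × 102807.170253 / 5040 ≈ 0.112528

P(X=7) ≈ 0.112528 ≈ 11.25%


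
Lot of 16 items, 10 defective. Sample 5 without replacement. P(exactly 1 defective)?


Hypergeometric: C(10,1)×C(6,4)/C(16,5)
= 10×15/4368 = 25/728

P(X=1) = 25/728 ≈ 3.43%


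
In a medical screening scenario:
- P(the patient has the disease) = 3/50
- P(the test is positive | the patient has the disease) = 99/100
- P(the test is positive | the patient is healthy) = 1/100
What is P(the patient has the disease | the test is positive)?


Using Bayes' theorem:
P(A|B) = P(B|A)·P(A) / P(B)

P(the test is positive) = 99/100 × 3/50 + 1/100 × 47/50
= 297/5000 + 47/5000 = 43/625

P(the patient has the disease|the test is positive) = (297/5000) / (43/625) = 297/344

P(the patient has the disease|the test is positive) = 297/344 ≈ 86.34%


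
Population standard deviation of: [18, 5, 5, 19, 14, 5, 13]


Mean = 79/7
  (18-79/7)²=2209/49
  (5-79/7)²=1936/49
  (5-79/7)²=1936/49
  (19-79/7)²=2916/49
  (14-79/7)²=361/49
  (5-79/7)²=1936/49
  (13-79/7)²=144/49
Σ(x-μ)² = 1634/7
σ² = (1634/7)/7 = 1634/49

σ = √(1634/49) ≈ 5.7747


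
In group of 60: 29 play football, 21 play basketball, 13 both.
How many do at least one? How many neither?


|A∪B| = 29+21-13 = 37
Neither = 60-37 = 23

At least one: 37; Neither: 23


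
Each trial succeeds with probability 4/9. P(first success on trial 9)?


Geometric: P(X=9) = (1-p)^(k-1)×p = (5/9)^8×4/9 = 1562500/387420489

P(X=9) = 1562500/387420489 ≈ 0.40%


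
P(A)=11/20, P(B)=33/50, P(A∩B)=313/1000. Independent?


P(A)×P(B) = 363/1000
P(A∩B) = 313/1000
Not equal → NOT independent

No, not independent


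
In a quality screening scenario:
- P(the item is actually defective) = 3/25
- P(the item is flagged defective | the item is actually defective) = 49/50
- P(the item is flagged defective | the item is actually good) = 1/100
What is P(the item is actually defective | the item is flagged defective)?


Using Bayes' theorem:
P(A|B) = P(B|A)·P(A) / P(B)

P(the item is flagged defective) = 49/50 × 3/25 + 1/100 × 22/25
= 147/1250 + 11/1250 = 79/625

P(the item is actually defective|the item is flagged defective) = (147/1250) / (79/625) = 147/158

P(the item is actually defective|the item is flagged defective) = 147/158 ≈ 93.04%


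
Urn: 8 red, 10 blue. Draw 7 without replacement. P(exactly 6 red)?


Hypergeometric: C(8,6)×C(10,1)/C(18,7)
= 28×10/31824 = 35/3978

P(X=6) = 35/3978 ≈ 0.88%


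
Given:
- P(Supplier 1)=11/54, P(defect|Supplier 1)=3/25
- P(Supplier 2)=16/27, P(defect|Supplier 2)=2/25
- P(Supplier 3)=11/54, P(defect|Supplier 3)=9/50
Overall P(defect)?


P(B) = Σ P(B|Aᵢ)×P(Aᵢ)
  3/25×11/54 = 11/450
  2/25×16/27 = 32/675
  9/50×11/54 = 11/300
Sum = 293/2700

P(defect) = 293/2700 ≈ 10.85%


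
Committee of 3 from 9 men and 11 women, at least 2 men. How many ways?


Count by #men:
  2M,1W: C(9,2)×C(11,1)=396
  3M,0W: C(9,3)×C(11,0)=84
Total = 480

480


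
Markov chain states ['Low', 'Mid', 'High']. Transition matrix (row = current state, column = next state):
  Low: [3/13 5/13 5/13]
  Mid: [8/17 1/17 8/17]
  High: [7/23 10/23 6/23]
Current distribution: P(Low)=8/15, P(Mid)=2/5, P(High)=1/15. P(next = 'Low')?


P(next=Low) = Σᵢ P(now=i)×P(i→Low)
= 8/15×3/13 + 2/5×8/17 + 1/15×7/23
= 8/65 + 16/85 + 7/345 = 25283/76245

P = 25283/76245 ≈ 0.3316


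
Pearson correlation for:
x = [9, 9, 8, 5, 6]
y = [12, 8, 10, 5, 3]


n=5, Σx=37, Σy=38, Σxy=303, Σx²=287, Σy²=342
r = (5×303 - 37×38)/√((5×287 - 37²)(5×342 - 38²))
= 109/√(66×266) = 109/√17556 ≈ 109/132.4991 ≈ 0.8226

r ≈ 0.8226


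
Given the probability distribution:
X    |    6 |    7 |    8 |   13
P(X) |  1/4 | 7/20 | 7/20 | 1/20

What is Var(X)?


E[X] = 37/5
E[X²] = 57
Var(X) = E[X²] - (E[X])² = 57 - 1369/25 = 56/25

Var(X) = 56/25 ≈ 2.2400


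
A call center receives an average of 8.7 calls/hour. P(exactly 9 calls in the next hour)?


Poisson(λ=8.7): P(X=9) = e^(-λ)×λ^k/k!
= e^(-8.7) × 8.7^9 / 9!
≈ 0.000166585811 × 285544154.243 / 362880 ≈ 0.131084

P(X=9) ≈ 0.131084 ≈ 13.11%


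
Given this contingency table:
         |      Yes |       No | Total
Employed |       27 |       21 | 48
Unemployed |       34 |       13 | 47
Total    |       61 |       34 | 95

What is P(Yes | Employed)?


P(Yes | Employed) = 27/(27+21) = 27/48 = 9/16

P(Yes|Employed) = 9/16 ≈ 56.25%


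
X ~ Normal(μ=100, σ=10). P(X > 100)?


z = (100-100)/10 = 0.0
P(X > 100) = 1 - P(Z ≤ 0.0) = 1 - 0.5000 = 0.5000

P(X > 100) ≈ 0.5000


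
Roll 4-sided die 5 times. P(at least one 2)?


P(no 2)^5 = (3/4)^5 = 243/1024
P(≥1) = 1 - 243/1024 = 781/1024

P = 781/1024 ≈ 76.27%


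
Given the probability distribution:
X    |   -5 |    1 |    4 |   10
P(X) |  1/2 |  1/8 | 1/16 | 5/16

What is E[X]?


E[X] = Σ x·P(X=x)
= (-5)×(1/2) + (1)×(1/8) + (4)×(1/16) + (10)×(5/16)
= 1

E[X] = 1


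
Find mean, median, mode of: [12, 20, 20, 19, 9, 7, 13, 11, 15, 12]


Sorted: [7, 9, 11, 12, 12, 13, 15, 19, 20, 20]
Mean = 138/10 = 69/5
Median = 25/2
Freq: {12: 2, 20: 2, 19: 1, 9: 1, 7: 1, 13: 1, 11: 1, 15: 1}
Mode: [12, 20]

Mean=69/5, Median=25/2, Mode=[12, 20]


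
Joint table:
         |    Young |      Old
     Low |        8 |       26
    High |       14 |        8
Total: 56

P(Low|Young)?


P(Low|Young) = 8/(8+14) = 8/22 = 4/11

P = 4/11 ≈ 36.36%


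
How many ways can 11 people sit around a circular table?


Circular arrangements of 11 distinct objects: fix one position to break rotational symmetry.
(n-1)! = 10! = 3628800

3628800


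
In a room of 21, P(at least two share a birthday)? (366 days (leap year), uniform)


P(all different) = Π(366-i)/366 for i=0..20
= 0.557221
P(match) = 1 - 0.557221 = 0.442779

P ≈ 0.4428 ≈ 44.28%


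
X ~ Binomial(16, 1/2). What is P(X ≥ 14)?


P(X ≥ 14) = Σ P(X=i) for i=14..16
P(X=14) = 15/8192
P(X=15) = 1/4096
P(X=16) = 1/65536
Sum = 137/65536

P(X ≥ 14) = 137/65536 ≈ 0.21%


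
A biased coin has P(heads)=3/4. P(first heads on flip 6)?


Geometric: P(X=6) = (1-p)^(k-1)×p = (1/4)^5×3/4 = 3/4096

P(X=6) = 3/4096 ≈ 0.07%


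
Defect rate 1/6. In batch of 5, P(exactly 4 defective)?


Binomial: P(X=4) = C(5,4)×p^4×(1-p)^1
= 5 × 1/1296 × 5/6 = 25/7776

P(X=4) = 25/7776 ≈ 0.32%


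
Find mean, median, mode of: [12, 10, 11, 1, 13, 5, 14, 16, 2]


Sorted: [1, 2, 5, 10, 11, 12, 13, 14, 16]
Mean = 84/9 = 28/3
Median = 11
Freq: {12: 1, 10: 1, 11: 1, 1: 1, 13: 1, 5: 1, 14: 1, 16: 1, 2: 1}
Mode: No mode

Mean=28/3, Median=11, Mode=No mode


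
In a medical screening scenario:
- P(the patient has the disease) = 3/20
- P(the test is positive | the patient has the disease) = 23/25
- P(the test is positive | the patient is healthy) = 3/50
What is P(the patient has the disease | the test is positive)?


Using Bayes' theorem:
P(A|B) = P(B|A)·P(A) / P(B)

P(the test is positive) = 23/25 × 3/20 + 3/50 × 17/20
= 69/500 + 51/1000 = 189/1000

P(the patient has the disease|the test is positive) = (69/500) / (189/1000) = 46/63

P(the patient has the disease|the test is positive) = 46/63 ≈ 73.02%


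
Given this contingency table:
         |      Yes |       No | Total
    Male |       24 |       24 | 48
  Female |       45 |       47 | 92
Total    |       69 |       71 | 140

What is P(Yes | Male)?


P(Yes | Male) = 24/(24+24) = 24/48 = 1/2

P(Yes|Male) = 1/2 ≈ 50.00%


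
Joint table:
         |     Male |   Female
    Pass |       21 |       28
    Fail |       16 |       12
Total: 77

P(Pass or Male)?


P(Pass∨Male) = P(Pass) + P(Male) - P(Pass∧Male)
= (49 + 37 - 21)/77 = 65/77

P = 65/77 ≈ 84.42%


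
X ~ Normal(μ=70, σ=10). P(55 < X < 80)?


z₁=(55-70)/10=-1.5, z₂=(80-70)/10=1.0
P = Φ(1.0) - Φ(-1.5) = 0.841345 - 0.066807 = 0.774538 ≈ 0.7745

P(55 < X < 80) ≈ 0.7745


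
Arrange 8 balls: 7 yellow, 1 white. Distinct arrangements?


8!/(7!×1!) = 8

8


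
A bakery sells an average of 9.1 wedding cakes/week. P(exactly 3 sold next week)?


Poisson(λ=9.1): P(X=3) = e^(-λ)×λ^k/k!
= e^(-9.1) × 9.1^3 / 3!
≈ 0.0001116658085 × 753.571 / 6 ≈ 0.014025

P(X=3) ≈ 0.014025 ≈ 1.40%


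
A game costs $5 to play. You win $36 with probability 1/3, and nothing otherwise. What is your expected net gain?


E[gain] = (36-5)×1/3 + (-5)×2/3
= 31/3 - 10/3 = 7

Expected net gain = $7 ≈ $7.00


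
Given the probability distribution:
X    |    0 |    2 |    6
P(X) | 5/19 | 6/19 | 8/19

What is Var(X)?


E[X] = 60/19
E[X²] = 312/19
Var(X) = E[X²] - (E[X])² = 312/19 - 3600/361 = 2328/361

Var(X) = 2328/361 ≈ 6.4488


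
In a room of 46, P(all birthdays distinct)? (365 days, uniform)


P(all different) = Π(365-i)/365 for i=0..45
= (365/365)×(364/365)×...×(320/365)
= 0.051747

P ≈ 0.0517 ≈ 5.17%


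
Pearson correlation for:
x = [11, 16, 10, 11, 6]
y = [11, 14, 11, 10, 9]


n=5, Σx=54, Σy=55, Σxy=619, Σx²=634, Σy²=619
r = (5×619 - 54×55)/√((5×634 - 54²)(5×619 - 55²))
= 125/√(254×70) = 125/√17780 ≈ 125/133.3417 ≈ 0.9374

r ≈ 0.9374


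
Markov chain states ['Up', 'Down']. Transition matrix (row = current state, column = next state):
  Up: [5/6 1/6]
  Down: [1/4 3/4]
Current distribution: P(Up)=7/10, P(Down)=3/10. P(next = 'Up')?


P(next=Up) = Σᵢ P(now=i)×P(i→Up)
= 7/10×5/6 + 3/10×1/4
= 7/12 + 3/40 = 79/120

P = 79/120 ≈ 0.6583


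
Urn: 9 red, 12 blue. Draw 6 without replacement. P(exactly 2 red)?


Hypergeometric: C(9,2)×C(12,4)/C(21,6)
= 36×495/54264 = 1485/4522

P(X=2) = 1485/4522 ≈ 32.84%


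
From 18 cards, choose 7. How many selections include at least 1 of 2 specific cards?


Complement: C(18,7) - C(16,7) = 31824 - 11440 = 20384

20384


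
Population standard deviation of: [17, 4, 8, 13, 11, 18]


Mean = 71/6
  (17-71/6)²=961/36
  (4-71/6)²=2209/36
  (8-71/6)²=529/36
  (13-71/6)²=49/36
  (11-71/6)²=25/36
  (18-71/6)²=1369/36
Σ(x-μ)² = 857/6
σ² = (857/6)/6 = 857/36

σ = √(857/36) ≈ 4.8791


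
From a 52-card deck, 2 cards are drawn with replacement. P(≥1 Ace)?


P(not a Ace) = 48/52 = 12/13
P(none in 2 draws) = (12/13)^2 = 144/169
P(≥1 Ace) = 1 - 144/169 = 25/169

P = 25/169 ≈ 14.79%


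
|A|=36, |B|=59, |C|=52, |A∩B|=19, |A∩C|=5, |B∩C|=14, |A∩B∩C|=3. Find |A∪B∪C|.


|A∪B∪C| = 36+59+52-19-5-14+3 = 112

|A∪B∪C| = 112


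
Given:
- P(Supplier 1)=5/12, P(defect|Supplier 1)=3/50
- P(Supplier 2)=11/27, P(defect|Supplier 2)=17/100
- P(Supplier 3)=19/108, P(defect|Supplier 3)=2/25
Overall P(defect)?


P(B) = Σ P(B|Aᵢ)×P(Aᵢ)
  3/50×5/12 = 1/40
  17/100×11/27 = 187/2700
  2/25×19/108 = 19/1350
Sum = 13/120

P(defect) = 13/120 ≈ 10.83%


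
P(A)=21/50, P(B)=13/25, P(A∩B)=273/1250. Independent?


P(A)×P(B) = 273/1250
P(A∩B) = 273/1250
Equal ✓ → Independent

Yes, independent


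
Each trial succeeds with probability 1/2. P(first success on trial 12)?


Geometric: P(X=12) = (1-p)^(k-1)×p = (1/2)^11×1/2 = 1/4096

P(X=12) = 1/4096 ≈ 0.02%


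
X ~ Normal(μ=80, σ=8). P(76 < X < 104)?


z₁=(76-80)/8=-0.5, z₂=(104-80)/8=3.0
P = Φ(3.0) - Φ(-0.5) = 0.998650 - 0.308538 = 0.690112 ≈ 0.6901

P(76 < X < 104) ≈ 0.6901


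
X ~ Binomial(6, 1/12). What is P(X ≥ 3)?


P(X ≥ 3) = Σ P(X=i) for i=3..6
P(X=3) = 6655/746496
P(X=4) = 605/995328
P(X=5) = 11/497664
P(X=6) = 1/2985984
Sum = 14251/1492992

P(X ≥ 3) = 14251/1492992 ≈ 0.95%


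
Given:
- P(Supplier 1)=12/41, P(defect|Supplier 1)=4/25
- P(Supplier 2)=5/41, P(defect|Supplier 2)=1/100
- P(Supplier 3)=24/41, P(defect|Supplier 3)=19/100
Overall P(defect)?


P(B) = Σ P(B|Aᵢ)×P(Aᵢ)
  4/25×12/41 = 48/1025
  1/100×5/41 = 1/820
  19/100×24/41 = 114/1025
Sum = 653/4100

P(defect) = 653/4100 ≈ 15.93%


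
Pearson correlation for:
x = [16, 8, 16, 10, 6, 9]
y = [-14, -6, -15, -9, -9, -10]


n=6, Σx=65, Σy=-63, Σxy=-746, Σx²=793, Σy²=719
r = (6×(-746) - 65×(-63))/√((6×793 - 65²)(6×719 - (-63)²))
= -381/√(533×345) = -381/√183885 ≈ -381/428.8181 ≈ -0.8885

r ≈ -0.8885


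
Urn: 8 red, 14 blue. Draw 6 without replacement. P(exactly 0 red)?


Hypergeometric: C(8,0)×C(14,6)/C(22,6)
= 1×3003/74613 = 13/323

P(X=0) = 13/323 ≈ 4.02%


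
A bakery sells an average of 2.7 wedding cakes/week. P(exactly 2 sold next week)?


Poisson(λ=2.7): P(X=2) = e^(-λ)×λ^k/k!
= e^(-2.7) × 2.7^2 / 2!
≈ 0.06720551274 × 7.29 / 2 ≈ 0.244964

P(X=2) ≈ 0.244964 ≈ 24.50%


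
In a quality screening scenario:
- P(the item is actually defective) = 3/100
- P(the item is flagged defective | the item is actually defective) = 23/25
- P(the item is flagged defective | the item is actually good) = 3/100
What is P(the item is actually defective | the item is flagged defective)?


Using Bayes' theorem:
P(A|B) = P(B|A)·P(A) / P(B)

P(the item is flagged defective) = 23/25 × 3/100 + 3/100 × 97/100
= 69/2500 + 291/10000 = 567/10000

P(the item is actually defective|the item is flagged defective) = (69/2500) / (567/10000) = 92/189

P(the item is actually defective|the item is flagged defective) = 92/189 ≈ 48.68%


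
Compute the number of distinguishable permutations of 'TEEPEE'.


Letters: 6, freq: {'T': 1, 'E': 4, 'P': 1}
6!/(1!×4!×1!) = 720/24 = 30

30


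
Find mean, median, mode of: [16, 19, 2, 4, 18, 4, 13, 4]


Sorted: [2, 4, 4, 4, 13, 16, 18, 19]
Mean = 80/8 = 10
Median = 17/2
Freq: {16: 1, 19: 1, 2: 1, 4: 3, 18: 1, 13: 1}
Mode: [4]

Mean=10, Median=17/2, Mode=4


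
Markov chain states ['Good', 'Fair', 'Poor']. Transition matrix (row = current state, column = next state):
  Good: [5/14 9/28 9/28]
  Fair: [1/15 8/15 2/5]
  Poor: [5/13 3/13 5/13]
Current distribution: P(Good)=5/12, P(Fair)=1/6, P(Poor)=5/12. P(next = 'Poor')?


P(next=Poor) = Σᵢ P(now=i)×P(i→Poor)
= 5/12×9/28 + 1/6×2/5 + 5/12×5/13
= 15/112 + 1/15 + 25/156 = 2627/7280

P = 2627/7280 ≈ 0.3609


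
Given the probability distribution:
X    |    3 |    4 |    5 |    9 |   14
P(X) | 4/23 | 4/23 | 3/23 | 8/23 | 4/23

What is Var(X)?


E[X] = 171/23
E[X²] = 1607/23
Var(X) = E[X²] - (E[X])² = 1607/23 - 29241/529 = 7720/529

Var(X) = 7720/529 ≈ 14.5936


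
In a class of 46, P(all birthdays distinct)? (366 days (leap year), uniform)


P(all different) = Π(366-i)/366 for i=0..45
= (366/366)×(365/366)×...×(321/366)
= 0.052187

P ≈ 0.0522 ≈ 5.22%


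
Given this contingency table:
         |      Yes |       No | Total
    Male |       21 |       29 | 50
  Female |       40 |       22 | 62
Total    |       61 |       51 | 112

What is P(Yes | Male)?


P(Yes | Male) = 21/(21+29) = 21/50

P(Yes|Male) = 21/50 ≈ 42.00%


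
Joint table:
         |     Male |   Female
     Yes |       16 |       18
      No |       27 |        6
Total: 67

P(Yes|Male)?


P(Yes|Male) = 16/(16+27) = 16/43

P = 16/43 ≈ 37.21%


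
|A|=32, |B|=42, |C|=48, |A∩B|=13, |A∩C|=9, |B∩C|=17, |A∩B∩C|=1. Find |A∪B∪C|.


|A∪B∪C| = 32+42+48-13-9-17+1 = 84

|A∪B∪C| = 84


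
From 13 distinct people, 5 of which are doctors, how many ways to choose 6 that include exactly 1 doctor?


Choose 1 of the 5 doctors and 5 of the other 8 people:
C(5,1)×C(8,5) = 5×56 = 280

280


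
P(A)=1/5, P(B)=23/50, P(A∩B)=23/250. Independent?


P(A)×P(B) = 23/250
P(A∩B) = 23/250
Equal ✓ → Independent

Yes, independent


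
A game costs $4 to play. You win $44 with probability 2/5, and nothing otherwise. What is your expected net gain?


E[gain] = (44-4)×2/5 + (-4)×3/5
= 16 - 12/5 = 68/5

Expected net gain = $68/5 ≈ $13.60


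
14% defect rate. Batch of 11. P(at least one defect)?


P(all good) = (43/50)^11 = 929293739471222707/4882812500000000000
P(≥1 defect) = 3953518760528777293/4882812500000000000

P = 3953518760528777293/4882812500000000000 ≈ 80.97%


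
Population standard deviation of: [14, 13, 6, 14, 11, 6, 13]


Mean = 77/7 = 11
  (14-11)²=9
  (13-11)²=4
  (6-11)²=25
  (14-11)²=9
  (11-11)²=0
  (6-11)²=25
  (13-11)²=4
Σ(x-μ)² = 76
σ² = 76/7

σ = √(76/7) ≈ 3.2950


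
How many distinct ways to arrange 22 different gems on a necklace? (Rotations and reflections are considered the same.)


Free circular arrangements: rotations and reflections both identified.
(n-1)!/2 = 21!/2 = 51090942171709440000/2 = 25545471085854720000

25545471085854720000


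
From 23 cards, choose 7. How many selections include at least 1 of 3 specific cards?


Complement: C(23,7) - C(20,7) = 245157 - 77520 = 167637

167637


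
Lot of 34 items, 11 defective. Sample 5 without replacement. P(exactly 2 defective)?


Hypergeometric: C(11,2)×C(23,3)/C(34,5)
= 55×1771/278256 = 8855/25296

P(X=2) = 8855/25296 ≈ 35.01%


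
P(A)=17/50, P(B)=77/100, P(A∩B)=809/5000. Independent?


P(A)×P(B) = 1309/5000
P(A∩B) = 809/5000
Not equal → NOT independent

No, not independent


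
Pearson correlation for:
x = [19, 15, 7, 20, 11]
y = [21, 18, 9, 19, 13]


n=5, Σx=72, Σy=80, Σxy=1255, Σx²=1156, Σy²=1376
r = (5×1255 - 72×80)/√((5×1156 - 72²)(5×1376 - 80²))
= 515/√(596×480) = 515/√286080 ≈ 515/534.8645 ≈ 0.9629

r ≈ 0.9629


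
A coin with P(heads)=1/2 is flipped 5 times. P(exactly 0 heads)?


Binomial: P(X=0) = C(5,0)×p^0×(1-p)^5
= 1 × 1 × 1/32 = 1/32

P(X=0) = 1/32 ≈ 3.12%


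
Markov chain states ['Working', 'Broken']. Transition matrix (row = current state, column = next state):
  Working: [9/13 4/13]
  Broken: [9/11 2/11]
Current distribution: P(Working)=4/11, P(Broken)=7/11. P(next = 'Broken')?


P(next=Broken) = Σᵢ P(now=i)×P(i→Broken)
= 4/11×4/13 + 7/11×2/11
= 16/143 + 14/121 = 358/1573

P = 358/1573 ≈ 0.2276


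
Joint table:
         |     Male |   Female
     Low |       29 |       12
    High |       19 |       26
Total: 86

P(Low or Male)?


P(Low∨Male) = P(Low) + P(Male) - P(Low∧Male)
= (41 + 48 - 29)/86 = 60/86 = 30/43

P = 30/43 ≈ 69.77%


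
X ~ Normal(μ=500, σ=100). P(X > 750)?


z = (750-500)/100 = 2.5
P(X > 750) = 1 - P(Z ≤ 2.5) = 1 - 0.9938 = 0.0062

P(X > 750) ≈ 0.0062


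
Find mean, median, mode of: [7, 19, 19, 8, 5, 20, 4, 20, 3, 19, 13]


Sorted: [3, 4, 5, 7, 8, 13, 19, 19, 19, 20, 20]
Mean = 137/11
Median = 13
Freq: {7: 1, 19: 3, 8: 1, 5: 1, 20: 2, 4: 1, 3: 1, 13: 1}
Mode: [19]

Mean=137/11, Median=13, Mode=19


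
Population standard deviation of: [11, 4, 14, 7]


Mean = 36/4 = 9
  (11-9)²=4
  (4-9)²=25
  (14-9)²=25
  (7-9)²=4
Σ(x-μ)² = 58
σ² = 58/4 = 29/2

σ = √(29/2) ≈ 3.8079


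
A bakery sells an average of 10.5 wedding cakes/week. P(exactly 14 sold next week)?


Poisson(λ=10.5): P(X=14) = e^(-λ)×λ^k/k!
= e^(-10.5) × 10.5^14 / 14!
≈ 2.753644935e-05 × 1.97993159944e+14 / 87178291200 ≈ 0.062539

P(X=14) ≈ 0.062539 ≈ 6.25%


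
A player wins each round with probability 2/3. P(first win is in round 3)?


Geometric: P(X=3) = (1-p)^(k-1)×p = (1/3)^2×2/3 = 2/27

P(X=3) = 2/27 ≈ 7.41%


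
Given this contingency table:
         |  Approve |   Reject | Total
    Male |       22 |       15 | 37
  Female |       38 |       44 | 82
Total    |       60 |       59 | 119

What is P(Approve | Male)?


P(Approve | Male) = 22/(22+15) = 22/37

P(Approve|Male) = 22/37 ≈ 59.46%


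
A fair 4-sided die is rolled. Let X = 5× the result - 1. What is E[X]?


E[die] = (1+4)/2 = 5/2
E[X] = 5×5/2 - 1 = 23/2

E[X] = 23/2


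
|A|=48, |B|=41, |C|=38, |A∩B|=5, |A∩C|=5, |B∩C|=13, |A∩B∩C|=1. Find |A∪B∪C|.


|A∪B∪C| = 48+41+38-5-5-13+1 = 105

|A∪B∪C| = 105


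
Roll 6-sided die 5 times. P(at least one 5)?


P(no 5)^5 = (5/6)^5 = 3125/7776
P(≥1) = 1 - 3125/7776 = 4651/7776

P = 4651/7776 ≈ 59.81%


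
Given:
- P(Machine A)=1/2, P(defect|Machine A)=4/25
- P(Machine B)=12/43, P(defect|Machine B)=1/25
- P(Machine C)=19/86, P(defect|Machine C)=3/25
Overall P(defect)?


P(B) = Σ P(B|Aᵢ)×P(Aᵢ)
  4/25×1/2 = 2/25
  1/25×12/43 = 12/1075
  3/25×19/86 = 57/2150
Sum = 253/2150

P(defect) = 253/2150 ≈ 11.77%


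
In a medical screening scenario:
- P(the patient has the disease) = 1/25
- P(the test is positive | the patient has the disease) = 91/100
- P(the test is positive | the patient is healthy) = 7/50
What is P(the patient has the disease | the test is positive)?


Using Bayes' theorem:
P(A|B) = P(B|A)·P(A) / P(B)

P(the test is positive) = 91/100 × 1/25 + 7/50 × 24/25
= 91/2500 + 84/625 = 427/2500

P(the patient has the disease|the test is positive) = (91/2500) / (427/2500) = 13/61

P(the patient has the disease|the test is positive) = 13/61 ≈ 21.31%


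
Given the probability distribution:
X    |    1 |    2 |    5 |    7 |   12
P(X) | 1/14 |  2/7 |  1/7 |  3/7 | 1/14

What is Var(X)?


E[X] = 73/14
E[X²] = 505/14
Var(X) = E[X²] - (E[X])² = 505/14 - 5329/196 = 1741/196

Var(X) = 1741/196 ≈ 8.8827


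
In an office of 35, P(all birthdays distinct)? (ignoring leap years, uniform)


P(all different) = Π(365-i)/365 for i=0..34
= (365/365)×(364/365)×...×(331/365)
= 0.185617

P ≈ 0.1856 ≈ 18.56%


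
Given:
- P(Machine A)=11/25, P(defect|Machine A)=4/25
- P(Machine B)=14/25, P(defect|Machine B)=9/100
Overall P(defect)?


P(B) = Σ P(B|Aᵢ)×P(Aᵢ)
  4/25×11/25 = 44/625
  9/100×14/25 = 63/1250
Sum = 151/1250

P(defect) = 151/1250 ≈ 12.08%


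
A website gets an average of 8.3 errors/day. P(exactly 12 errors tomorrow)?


Poisson(λ=8.3): P(X=12) = e^(-λ)×λ^k/k!
= e^(-8.3) × 8.3^12 / 12!
≈ 0.0002485168271 × 106890007739 / 479001600 ≈ 0.055457

P(X=12) ≈ 0.055457 ≈ 5.55%


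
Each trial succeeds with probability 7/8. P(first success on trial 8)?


Geometric: P(X=8) = (1-p)^(k-1)×p = (1/8)^7×7/8 = 7/16777216

P(X=8) = 7/16777216 ≈ 0.00%


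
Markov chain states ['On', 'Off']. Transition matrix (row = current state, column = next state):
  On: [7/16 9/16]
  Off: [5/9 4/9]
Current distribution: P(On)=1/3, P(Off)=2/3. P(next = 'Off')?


P(next=Off) = Σᵢ P(now=i)×P(i→Off)
= 1/3×9/16 + 2/3×4/9
= 3/16 + 8/27 = 209/432

P = 209/432 ≈ 0.4838


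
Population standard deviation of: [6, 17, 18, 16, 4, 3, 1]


Mean = 65/7
  (6-65/7)²=529/49
  (17-65/7)²=2916/49
  (18-65/7)²=3721/49
  (16-65/7)²=2209/49
  (4-65/7)²=1369/49
  (3-65/7)²=1936/49
  (1-65/7)²=3364/49
Σ(x-μ)² = 2292/7
σ² = (2292/7)/7 = 2292/49

σ = √(2292/49) ≈ 6.8393


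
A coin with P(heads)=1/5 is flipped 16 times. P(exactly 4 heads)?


Binomial: P(X=4) = C(16,4)×p^4×(1-p)^12
= 1820 × 1/625 × 16777216/244140625 = 6106906624/30517578125

P(X=4) = 6106906624/30517578125 ≈ 20.01%


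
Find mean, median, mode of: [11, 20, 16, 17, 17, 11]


Sorted: [11, 11, 16, 17, 17, 20]
Mean = 92/6 = 46/3
Median = 33/2
Freq: {11: 2, 20: 1, 16: 1, 17: 2}
Mode: [11, 17]

Mean=46/3, Median=33/2, Mode=[11, 17]


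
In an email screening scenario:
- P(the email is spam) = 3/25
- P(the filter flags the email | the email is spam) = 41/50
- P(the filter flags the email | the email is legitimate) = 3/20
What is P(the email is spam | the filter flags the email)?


Using Bayes' theorem:
P(A|B) = P(B|A)·P(A) / P(B)

P(the filter flags the email) = 41/50 × 3/25 + 3/20 × 22/25
= 123/1250 + 33/250 = 144/625

P(the email is spam|the filter flags the email) = (123/1250) / (144/625) = 41/96

P(the email is spam|the filter flags the email) = 41/96 ≈ 42.71%


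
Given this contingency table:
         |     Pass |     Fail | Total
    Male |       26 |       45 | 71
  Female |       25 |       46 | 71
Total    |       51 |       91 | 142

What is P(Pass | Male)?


P(Pass | Male) = 26/(26+45) = 26/71

P(Pass|Male) = 26/71 ≈ 36.62%


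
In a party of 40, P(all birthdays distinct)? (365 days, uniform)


P(all different) = Π(365-i)/365 for i=0..39
= (365/365)×(364/365)×...×(326/365)
= 0.108768

P ≈ 0.1088 ≈ 10.88%


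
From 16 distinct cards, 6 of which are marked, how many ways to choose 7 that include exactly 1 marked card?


Choose 1 of the 6 marked cards and 6 of the other 10 cards:
C(6,1)×C(10,6) = 6×210 = 1260

1260


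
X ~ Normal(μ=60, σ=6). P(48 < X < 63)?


z₁=(48-60)/6=-2.0, z₂=(63-60)/6=0.5
P = Φ(0.5) - Φ(-2.0) = 0.691462 - 0.022750 = 0.668712 ≈ 0.6687

P(48 < X < 63) ≈ 0.6687


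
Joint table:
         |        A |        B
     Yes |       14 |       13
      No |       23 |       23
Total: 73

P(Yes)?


P(Yes) = (14+13)/73 = 27/73

P(Yes) = 27/73 ≈ 36.99%


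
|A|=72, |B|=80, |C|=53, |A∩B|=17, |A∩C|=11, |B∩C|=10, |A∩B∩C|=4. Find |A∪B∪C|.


|A∪B∪C| = 72+80+53-17-11-10+4 = 171

|A∪B∪C| = 171


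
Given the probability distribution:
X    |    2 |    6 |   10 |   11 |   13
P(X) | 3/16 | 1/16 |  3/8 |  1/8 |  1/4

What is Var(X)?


E[X] = 73/8
E[X²] = 783/8
Var(X) = E[X²] - (E[X])² = 783/8 - 5329/64 = 935/64

Var(X) = 935/64 ≈ 14.6094


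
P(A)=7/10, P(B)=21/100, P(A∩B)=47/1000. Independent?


P(A)×P(B) = 147/1000
P(A∩B) = 47/1000
Not equal → NOT independent

No, not independent


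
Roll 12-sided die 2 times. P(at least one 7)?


P(no 7)^2 = (11/12)^2 = 121/144
P(≥1) = 1 - 121/144 = 23/144

P = 23/144 ≈ 15.97%


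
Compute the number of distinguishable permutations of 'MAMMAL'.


Letters: 6, freq: {'M': 3, 'A': 2, 'L': 1}
6!/(3!×2!×1!) = 720/12 = 60

60


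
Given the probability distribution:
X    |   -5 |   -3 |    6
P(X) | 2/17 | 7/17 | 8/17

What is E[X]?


E[X] = Σ x·P(X=x)
= (-5)×(2/17) + (-3)×(7/17) + (6)×(8/17)
= 1

E[X] = 1


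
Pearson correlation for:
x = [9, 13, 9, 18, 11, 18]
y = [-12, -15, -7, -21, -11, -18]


n=6, Σx=78, Σy=-84, Σxy=-1189, Σx²=1100, Σy²=1304
r = (6×(-1189) - 78×(-84))/√((6×1100 - 78²)(6×1304 - (-84)²))
= -582/√(516×768) = -582/√396288 ≈ -582/629.5141 ≈ -0.9245

r ≈ -0.9245


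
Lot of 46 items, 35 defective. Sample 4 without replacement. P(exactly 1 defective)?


Hypergeometric: C(35,1)×C(11,3)/C(46,4)
= 35×165/163185 = 35/989

P(X=1) = 35/989 ≈ 3.54%


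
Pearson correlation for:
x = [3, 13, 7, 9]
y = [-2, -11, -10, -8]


n=4, Σx=32, Σy=-31, Σxy=-291, Σx²=308, Σy²=289
r = (4×(-291) - 32×(-31))/√((4×308 - 32²)(4×289 - (-31)²))
= -172/√(208×195) = -172/√40560 ≈ -172/201.3951 ≈ -0.8540

r ≈ -0.8540


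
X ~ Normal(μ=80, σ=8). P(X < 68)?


z = (68-80)/8 = -1.5
P(Z < -1.5) = 0.0668

P(X < 68) ≈ 0.0668


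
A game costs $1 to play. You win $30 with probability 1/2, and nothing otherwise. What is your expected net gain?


E[gain] = (30-1)×1/2 + (-1)×1/2
= 29/2 - 1/2 = 14

Expected net gain = $14 ≈ $14.00


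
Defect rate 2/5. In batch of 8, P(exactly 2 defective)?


Binomial: P(X=2) = C(8,2)×p^2×(1-p)^6
= 28 × 4/25 × 729/15625 = 81648/390625

P(X=2) = 81648/390625 ≈ 20.90%


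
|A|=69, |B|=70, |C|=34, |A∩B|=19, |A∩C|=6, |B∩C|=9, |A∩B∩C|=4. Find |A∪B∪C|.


|A∪B∪C| = 69+70+34-19-6-9+4 = 143

|A∪B∪C| = 143


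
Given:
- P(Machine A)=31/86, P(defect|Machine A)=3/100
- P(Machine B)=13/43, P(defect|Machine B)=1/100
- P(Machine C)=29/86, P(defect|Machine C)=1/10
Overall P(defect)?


P(B) = Σ P(B|Aᵢ)×P(Aᵢ)
  3/100×31/86 = 93/8600
  1/100×13/43 = 13/4300
  1/10×29/86 = 29/860
Sum = 409/8600

P(defect) = 409/8600 ≈ 4.76%


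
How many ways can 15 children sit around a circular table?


Circular arrangements of 15 distinct objects: fix one position to break rotational symmetry.
(n-1)! = 14! = 87178291200

87178291200


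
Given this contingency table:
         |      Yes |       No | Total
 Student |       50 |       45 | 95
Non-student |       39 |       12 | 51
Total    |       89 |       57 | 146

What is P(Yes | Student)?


P(Yes | Student) = 50/(50+45) = 50/95 = 10/19

P(Yes|Student) = 10/19 ≈ 52.63%


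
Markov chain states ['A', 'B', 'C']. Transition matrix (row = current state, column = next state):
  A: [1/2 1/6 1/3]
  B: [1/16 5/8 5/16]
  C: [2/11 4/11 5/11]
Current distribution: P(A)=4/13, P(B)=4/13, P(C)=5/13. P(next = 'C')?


P(next=C) = Σᵢ P(now=i)×P(i→C)
= 4/13×1/3 + 4/13×5/16 + 5/13×5/11
= 4/39 + 5/52 + 25/143 = 641/1716

P = 641/1716 ≈ 0.3735


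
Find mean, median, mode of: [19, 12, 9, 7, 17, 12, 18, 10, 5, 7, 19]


Sorted: [5, 7, 7, 9, 10, 12, 12, 17, 18, 19, 19]
Mean = 135/11
Median = 12
Freq: {19: 2, 12: 2, 9: 1, 7: 2, 17: 1, 18: 1, 10: 1, 5: 1}
Mode: [7, 12, 19]

Mean=135/11, Median=12, Mode=[7, 12, 19]


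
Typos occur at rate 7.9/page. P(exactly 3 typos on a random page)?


Poisson(λ=7.9): P(X=3) = e^(-λ)×λ^k/k!
= e^(-7.9) × 7.9^3 / 3!
≈ 0.0003707435405 × 493.039 / 6 ≈ 0.030465

P(X=3) ≈ 0.030465 ≈ 3.05%


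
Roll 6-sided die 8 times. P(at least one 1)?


P(no 1)^8 = (5/6)^8 = 390625/1679616
P(≥1) = 1 - 390625/1679616 = 1288991/1679616

P = 1288991/1679616 ≈ 76.74%


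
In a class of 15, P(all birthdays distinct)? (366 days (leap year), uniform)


P(all different) = Π(366-i)/366 for i=0..14
= (366/366)×(365/366)×...×(352/366)
= 0.747702

P ≈ 0.7477 ≈ 74.77%


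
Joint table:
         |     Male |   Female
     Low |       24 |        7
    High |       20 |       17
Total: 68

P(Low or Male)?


P(Low∨Male) = P(Low) + P(Male) - P(Low∧Male)
= (31 + 44 - 24)/68 = 51/68 = 3/4

P = 3/4 ≈ 75.00%


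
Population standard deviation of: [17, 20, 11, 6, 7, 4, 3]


Mean = 68/7
  (17-68/7)²=2601/49
  (20-68/7)²=5184/49
  (11-68/7)²=81/49
  (6-68/7)²=676/49
  (7-68/7)²=361/49
  (4-68/7)²=1600/49
  (3-68/7)²=2209/49
Σ(x-μ)² = 1816/7
σ² = (1816/7)/7 = 1816/49

σ = √(1816/49) ≈ 6.0878


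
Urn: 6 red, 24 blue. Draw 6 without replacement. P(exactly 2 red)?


Hypergeometric: C(6,2)×C(24,4)/C(30,6)
= 15×10626/593775 = 506/1885

P(X=2) = 506/1885 ≈ 26.84%


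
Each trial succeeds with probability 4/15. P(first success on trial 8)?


Geometric: P(X=8) = (1-p)^(k-1)×p = (11/15)^7×4/15 = 77948684/2562890625

P(X=8) = 77948684/2562890625 ≈ 3.04%


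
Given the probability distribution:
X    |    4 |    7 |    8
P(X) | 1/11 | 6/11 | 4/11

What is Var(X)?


E[X] = 78/11
E[X²] = 566/11
Var(X) = E[X²] - (E[X])² = 566/11 - 6084/121 = 142/121

Var(X) = 142/121 ≈ 1.1736


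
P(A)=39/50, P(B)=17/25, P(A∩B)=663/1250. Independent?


P(A)×P(B) = 663/1250
P(A∩B) = 663/1250
Equal ✓ → Independent

Yes, independent


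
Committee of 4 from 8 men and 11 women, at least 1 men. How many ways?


Count by #men:
  1M,3W: C(8,1)×C(11,3)=1320
  2M,2W: C(8,2)×C(11,2)=1540
  3M,1W: C(8,3)×C(11,1)=616
  4M,0W: C(8,4)×C(11,0)=70
Total = 3546

3546


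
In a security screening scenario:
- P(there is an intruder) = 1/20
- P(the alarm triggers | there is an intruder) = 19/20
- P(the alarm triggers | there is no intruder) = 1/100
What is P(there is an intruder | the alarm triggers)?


Using Bayes' theorem:
P(A|B) = P(B|A)·P(A) / P(B)

P(the alarm triggers) = 19/20 × 1/20 + 1/100 × 19/20
= 19/400 + 19/2000 = 57/1000

P(there is an intruder|the alarm triggers) = (19/400) / (57/1000) = 5/6

P(there is an intruder|the alarm triggers) = 5/6 ≈ 83.33%
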